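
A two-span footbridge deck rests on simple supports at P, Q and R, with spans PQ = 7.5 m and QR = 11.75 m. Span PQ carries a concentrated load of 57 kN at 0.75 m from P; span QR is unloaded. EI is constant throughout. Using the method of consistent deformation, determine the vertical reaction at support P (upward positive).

Insert a hinge at Q; M_Q is the redundant, and each span becomes simply supported.
Discontinuity in slope at Q on the released structure — sum the simple-span end rotations:
  span PQ: point load 57 at a = 0.75: Pab(L + a)/(6LEI) = 52.9/EI
  relative rotation θ_0 = (52.9 + 0)/EI = 52.9/EI
A unit hogging moment at Q produces rotation L₁/(3EI) + L₂/(3EI) = 6.417/EI.
Slope continuity at Q: θ_0 = M_Q·6.417/EI, so M_Q = 52.9/6.417 = 8.245 kN·m (hogging).
Span PQ, ΣM about P with M_Q applied at Q: R_Q^{PQ}·7.5 = 42.75 + 8.245, so R_Q^{PQ} = 6.799 kN and R_P = 57 − 6.799 = 50.2 kN.

R_P = 50.2 kN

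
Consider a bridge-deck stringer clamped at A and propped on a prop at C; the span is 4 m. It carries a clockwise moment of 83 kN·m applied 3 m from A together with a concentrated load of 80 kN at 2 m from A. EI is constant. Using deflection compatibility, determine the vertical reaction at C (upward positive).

Choose R_C as the redundant. The primary structure is the cantilever fixed at A.
Primary-structure tip deflection at C by superposition:
  clockwise couple 83 at a = 3: M₀a(2L − a)/(2EI) = 622.5/EI
  point load 80 at a = 2: Pa²(3L − a)/(6EI) = 533.3/EI
  δ_0 = 1156/EI
Flexibility coefficient — unit upward force at C: δ_{CC} = L³/(3EI) = 21.33/EI.
The prop prevents deflection at C: R_C = δ_0/δ_{CC} = 1156/21.33 = 54.18 kN.

R_C = 54.18 kN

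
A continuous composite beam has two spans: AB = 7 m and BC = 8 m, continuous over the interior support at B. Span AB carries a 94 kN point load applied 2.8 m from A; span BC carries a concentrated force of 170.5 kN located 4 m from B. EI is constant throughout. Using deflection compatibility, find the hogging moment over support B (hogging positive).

M_B = 188 kN·m

Release continuity at B by inserting a hinge; the redundant is the internal moment M_B. The primary structure is two simply-supported spans AB and BC.
Rotations at B on the released spans (each span's end-slope, ×1/EI):
  span AB: point load 94 at a = 2.8: Pab(L + a)/(6LEI) = 257.9/EI
  span BC: point load 170.5 at a = 4: Pab(L + b)/(6LEI) = 682/EI
  relative rotation θ_0 = (257.9 + 682)/EI = 939.9/EI
A unit hogging moment at B produces rotation L₁/(3EI) + L₂/(3EI) = 5/EI.
Compatibility: M_B·(L₁+L₂)/(3EI) = θ_0, giving M_B = 188 kN·m (hogging).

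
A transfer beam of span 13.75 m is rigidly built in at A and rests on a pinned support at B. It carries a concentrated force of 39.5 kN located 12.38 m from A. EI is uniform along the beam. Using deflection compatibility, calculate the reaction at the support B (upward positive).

R_B = 33.62 kN

Take the reaction at B as the redundant and release it; the primary structure is a cantilever fixed at A.
Free-end deflection of the primary structure under the applied loading (downward +):
  point load 39.5 at a = 12.38: Pa²(3L − a)/(6EI) = 29130/EI
Flexibility coefficient — unit upward force at B: δ_{BB} = L³/(3EI) = 866.5/EI.
Compatibility at B: δ_0 − R_B·δ_{BB} = 0, so R_B = 29130/866.5 = 33.62 kN.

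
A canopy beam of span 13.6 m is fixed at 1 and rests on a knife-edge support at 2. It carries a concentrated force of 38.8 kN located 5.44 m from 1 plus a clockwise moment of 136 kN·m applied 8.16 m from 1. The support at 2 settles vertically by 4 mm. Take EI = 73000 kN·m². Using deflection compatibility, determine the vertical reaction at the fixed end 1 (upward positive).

Choose R_2 as the redundant. The primary structure is the cantilever fixed at 1.
Primary-structure tip deflection at 2 by superposition:
  point load 38.8 at a = 5.44: Pa²(3L − a)/(6EI) = 6767/EI
  clockwise couple 136 at a = 8.16: M₀a(2L − a)/(2EI) = 10565/EI
  δ_0 = 17332/EI
Tip deflection under a unit load at 2: L³/(3EI) = 838.5/EI.
With EI = 73000 kN·m²: δ_0 = 0.23742 m and δ_{22} = 0.011486 m/kN.
Compatibility — the beam at 2 must follow the support down by 0.004 m: δ_0 − R_2·δ_{22} = 0.004, so R_2 = (0.23742 − 0.004)/0.011486 = 20.32 kN.
Vertical equilibrium: R_1 = ΣP − R_2 = 38.8 − 20.32 = 18.48 kN.

R_1 = 18.48 kN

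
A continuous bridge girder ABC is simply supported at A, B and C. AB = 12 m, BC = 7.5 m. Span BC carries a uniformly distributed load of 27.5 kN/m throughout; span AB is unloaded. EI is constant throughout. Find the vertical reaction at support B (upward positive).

Release continuity at B by inserting a hinge; the redundant is the internal moment M_B. The primary structure is two simply-supported spans AB and BC.
End slopes at the hinge B, treating each span as simply supported:
  span BC: UDL 27.5: wL³/(24EI) = 483.4/EI
  relative rotation θ_0 = (0 + 483.4)/EI = 483.4/EI
A unit hogging moment at B produces rotation L₁/(3EI) + L₂/(3EI) = 6.5/EI.
Slope continuity at B: θ_0 = M_B·6.5/EI, so M_B = 483.4/6.5 = 74.37 kN·m (hogging).
Span AB, ΣM about A with M_B applied at B: R_B^{AB}·12 = 0 + 74.37, so R_B^{AB} = 6.197 kN and R_A = 0 − 6.197 = -6.197 kN.
Span BC, ΣM about C: R_B^{BC}·7.5 = 773.4 + 74.37, so R_B^{BC} = 113 kN and R_C = 206.2 − 113 = 93.21 kN.
R_B = 6.197 + 113 = 119.2 kN.

R_B = 119.2 kN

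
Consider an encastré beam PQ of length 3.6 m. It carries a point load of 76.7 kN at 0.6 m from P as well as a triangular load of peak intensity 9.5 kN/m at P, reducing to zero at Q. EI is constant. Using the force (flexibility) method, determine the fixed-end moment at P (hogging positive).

M_P = 38.11 kN·m

Release both end moments; the primary structure is a simply-supported span PQ with redundants M_P and M_Q.
End rotations of the released simple span under the applied load (×1/EI):
  at P: point load 76.7 at a = 0.6: Pab(L + b)/(6LEI) = 42.19/EI
  at Q: point load 76.7 at a = 0.6: Pab(L + a)/(6LEI) = 26.84/EI
  at P: triangular load, peak 9.5: w₀L³/(45EI) = 9.85/EI
  at Q: triangular load, peak 9.5: 7w₀L³/(360EI) = 8.618/EI
  θ_P0 = 52.03/EI,  θ_Q0 = 35.46/EI
Flexibility coefficients: a unit moment at one end gives L/(3EI) there and L/(6EI) at the far end, so f₁₁ = f₂₂ = 1.2/EI and f₁₂ = f₂₁ = 0.6/EI.
Compatibility — zero rotation at each built-in end:
  1.2 M_P + 0.6 M_Q = 52.03
  0.6 M_P + 1.2 M_Q = 35.46
Solving the pair gives M_P = 38.11 kN·m and M_Q = 10.5 kN·m (hogging).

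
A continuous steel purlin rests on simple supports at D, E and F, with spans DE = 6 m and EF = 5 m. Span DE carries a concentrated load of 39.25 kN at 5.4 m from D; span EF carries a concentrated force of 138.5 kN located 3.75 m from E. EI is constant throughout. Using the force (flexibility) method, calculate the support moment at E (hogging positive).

M_E = 47.87 kN·m

Insert a hinge at E; M_E is the redundant, and each span becomes simply supported.
Rotations at E on the released spans (each span's end-slope, ×1/EI):
  span DE: point load 39.25 at a = 5.4: Pab(L + a)/(6LEI) = 40.27/EI
  span EF: point load 138.5 at a = 3.75: Pab(L + b)/(6LEI) = 135.3/EI
  relative rotation θ_0 = (40.27 + 135.3)/EI = 175.5/EI
A unit hogging moment at E produces rotation L₁/(3EI) + L₂/(3EI) = 3.667/EI.
Compatibility: M_E·(L₁+L₂)/(3EI) = θ_0, giving M_E = 47.87 kN·m (hogging).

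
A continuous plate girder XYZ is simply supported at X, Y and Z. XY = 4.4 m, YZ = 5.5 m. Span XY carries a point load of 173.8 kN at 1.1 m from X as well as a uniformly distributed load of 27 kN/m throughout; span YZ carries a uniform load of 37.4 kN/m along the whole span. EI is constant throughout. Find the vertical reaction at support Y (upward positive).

Take M_Y as the redundant. Released structure: two simple spans XY and YZ with a hinge at Y.
End slopes at the hinge Y, treating each span as simply supported:
  span XY: point load 173.8 at a = 1.1: Pab(L + a)/(6LEI) = 131.4/EI
  span XY: UDL 27: wL³/(24EI) = 95.83/EI
  span YZ: UDL 37.4: wL³/(24EI) = 259.3/EI
  relative rotation θ_0 = (227.3 + 259.3)/EI = 486.5/EI
A unit hogging moment at Y produces rotation L₁/(3EI) + L₂/(3EI) = 3.3/EI.
Slope continuity at Y: θ_0 = M_Y·3.3/EI, so M_Y = 486.5/3.3 = 147.4 kN·m (hogging).
Span XY, ΣM about X with M_Y applied at Y: R_Y^{XY}·4.4 = 452.5 + 147.4, so R_Y^{XY} = 136.4 kN and R_X = 292.6 − 136.4 = 156.2 kN.
Span YZ, ΣM about Z: R_Y^{YZ}·5.5 = 565.7 + 147.4, so R_Y^{YZ} = 129.7 kN and R_Z = 205.7 − 129.7 = 76.04 kN.
R_Y = 136.4 + 129.7 = 266 kN.

R_Y = 266 kN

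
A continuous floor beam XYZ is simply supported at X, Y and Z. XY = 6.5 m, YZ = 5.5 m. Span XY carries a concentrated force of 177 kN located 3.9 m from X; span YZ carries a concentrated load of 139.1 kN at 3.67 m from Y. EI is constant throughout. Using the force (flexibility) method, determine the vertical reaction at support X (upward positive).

Insert a hinge at Y; M_Y is the redundant, and each span becomes simply supported.
End slopes at the hinge Y, treating each span as simply supported:
  span XY: point load 177 at a = 3.9: Pab(L + a)/(6LEI) = 478.6/EI
  span YZ: point load 139.1 at a = 3.67: Pab(L + b)/(6LEI) = 207.5/EI
  relative rotation θ_0 = (478.6 + 207.5)/EI = 686.1/EI
A unit hogging moment at Y produces rotation L₁/(3EI) + L₂/(3EI) = 4/EI.
Compatibility: M_Y·(L₁+L₂)/(3EI) = θ_0, giving M_Y = 171.5 kN·m (hogging).
Span XY, ΣM about X with M_Y applied at Y: R_Y^{XY}·6.5 = 690.3 + 171.5, so R_Y^{XY} = 132.6 kN and R_X = 177 − 132.6 = 44.41 kN.

R_X = 44.41 kN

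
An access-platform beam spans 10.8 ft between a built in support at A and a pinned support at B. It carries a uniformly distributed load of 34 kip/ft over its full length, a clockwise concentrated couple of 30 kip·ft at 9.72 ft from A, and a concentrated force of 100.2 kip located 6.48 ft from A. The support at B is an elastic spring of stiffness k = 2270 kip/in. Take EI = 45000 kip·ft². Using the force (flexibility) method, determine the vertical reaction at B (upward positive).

Take the reaction at B as the redundant and release it; the primary structure is a cantilever fixed at A.
Primary-structure tip deflection at B by superposition:
  UDL 34: wL⁴/(8EI) = 57821/EI
  clockwise couple 30 at a = 9.72: M₀a(2L − a)/(2EI) = 1732/EI
  point load 100.2 at a = 6.48: Pa²(3L − a)/(6EI) = 18176/EI
  δ_0 = 77729/EI
Tip deflection under a unit load at B: L³/(3EI) = 419.9/EI.
With EI = 45000 kip·ft²: δ_0 = 1.7273 ft and δ_{BB} = 0.009331 ft/kip.
Compatibility — the spring shortens by R_B/k under the reaction it provides: δ_0 − R_B·δ_{BB} = R_B/k. With 1/k = 1/(2270×12) ft/kip = 0.000037 ft/kip, R_B = δ_0 / (δ_{BB} + 1/k) = 1.7273 / (0.009331 + 0.000037) = 184.4 kip.

R_B = 184.4 kip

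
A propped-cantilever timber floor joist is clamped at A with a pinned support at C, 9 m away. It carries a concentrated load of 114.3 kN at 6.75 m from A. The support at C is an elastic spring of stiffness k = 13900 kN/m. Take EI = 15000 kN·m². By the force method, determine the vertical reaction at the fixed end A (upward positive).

R_A = 42.29 kN

Release the roller at C. Primary structure: cantilever fixed at A.
Primary-structure tip deflection at C by superposition:
  point load 114.3 at a = 6.75: Pa²(3L − a)/(6EI) = 17576/EI
Tip deflection under a unit load at C: L³/(3EI) = 243/EI.
With EI = 15000 kN·m²: δ_0 = 1.1718 m and δ_{CC} = 0.0162 m/kN.
Compatibility — the spring shortens by R_C/k under the reaction it provides: δ_0 − R_C·δ_{CC} = R_C/k. With 1/k = 0.000072 m/kN, R_C = δ_0 / (δ_{CC} + 1/k) = 1.1718 / (0.0162 + 0.000072) = 72.01 kN.
Vertical equilibrium: R_A = ΣP − R_C = 114.3 − 72.01 = 42.29 kN.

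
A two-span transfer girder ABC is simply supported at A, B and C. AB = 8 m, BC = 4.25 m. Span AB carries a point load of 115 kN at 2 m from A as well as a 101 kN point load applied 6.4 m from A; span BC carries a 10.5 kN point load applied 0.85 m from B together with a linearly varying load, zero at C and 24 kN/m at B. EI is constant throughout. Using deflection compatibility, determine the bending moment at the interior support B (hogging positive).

Insert a hinge at B; M_B is the redundant, and each span becomes simply supported.
End slopes at the hinge B, treating each span as simply supported:
  span AB: point load 115 at a = 2: Pab(L + a)/(6LEI) = 287.5/EI
  span AB: point load 101 at a = 6.4: Pab(L + a)/(6LEI) = 310.3/EI
  span BC: point load 10.5 at a = 0.85: Pab(L + b)/(6LEI) = 9.104/EI
  span BC: triangular load, peak 24: w₀L³/(45EI) = 40.94/EI
  relative rotation θ_0 = (597.8 + 50.05)/EI = 647.8/EI
A unit hogging moment at B produces rotation L₁/(3EI) + L₂/(3EI) = 4.083/EI.
Slope continuity at B: θ_0 = M_B·4.083/EI, so M_B = 647.8/4.083 = 158.6 kN·m (hogging).

M_B = 158.6 kN·m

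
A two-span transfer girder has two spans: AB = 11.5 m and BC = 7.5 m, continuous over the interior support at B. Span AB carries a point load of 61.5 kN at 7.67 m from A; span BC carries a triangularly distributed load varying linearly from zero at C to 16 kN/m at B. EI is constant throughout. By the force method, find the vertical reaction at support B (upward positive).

Release continuity at B by inserting a hinge; the redundant is the internal moment M_B. The primary structure is two simply-supported spans AB and BC.
End slopes at the hinge B, treating each span as simply supported:
  span AB: point load 61.5 at a = 7.67: Pab(L + a)/(6LEI) = 501.9/EI
  span BC: triangular load, peak 16: w₀L³/(45EI) = 150/EI
  relative rotation θ_0 = (501.9 + 150)/EI = 651.9/EI
A unit hogging moment at B produces rotation L₁/(3EI) + L₂/(3EI) = 6.333/EI.
Compatibility: M_B·(L₁+L₂)/(3EI) = θ_0, giving M_B = 102.9 kN·m (hogging).
Span AB, ΣM about A with M_B applied at B: R_B^{AB}·11.5 = 471.7 + 102.9, so R_B^{AB} = 49.97 kN and R_A = 61.5 − 49.97 = 11.53 kN.
Span BC, ΣM about C: R_B^{BC}·7.5 = 300 + 102.9, so R_B^{BC} = 53.72 kN and R_C = 60 − 53.72 = 6.275 kN.
R_B = 49.97 + 53.72 = 103.7 kN.

R_B = 103.7 kN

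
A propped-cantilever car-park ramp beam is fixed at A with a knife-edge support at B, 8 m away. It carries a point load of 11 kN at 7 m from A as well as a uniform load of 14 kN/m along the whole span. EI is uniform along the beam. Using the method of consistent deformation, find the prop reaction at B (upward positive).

R_B = 50.95 kN

Release the roller at B. Primary structure: cantilever fixed at A.
Deflection at B on the released cantilever, summing each load's contribution:
  point load 11 at a = 7: Pa²(3L − a)/(6EI) = 1527/EI
  UDL 14: wL⁴/(8EI) = 7168/EI
  δ_0 = 8695/EI
Flexibility coefficient — unit upward force at B: δ_{BB} = L³/(3EI) = 170.7/EI.
Compatibility at B: δ_0 − R_B·δ_{BB} = 0, so R_B = 8695/170.7 = 50.95 kN.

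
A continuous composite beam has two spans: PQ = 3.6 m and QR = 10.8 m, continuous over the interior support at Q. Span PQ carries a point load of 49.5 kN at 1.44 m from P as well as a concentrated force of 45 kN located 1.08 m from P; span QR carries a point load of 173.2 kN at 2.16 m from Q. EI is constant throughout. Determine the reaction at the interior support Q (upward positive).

R_Q = 251.5 kN

Insert a hinge at Q; M_Q is the redundant, and each span becomes simply supported.
Rotations at Q on the released spans (each span's end-slope, ×1/EI):
  span PQ: point load 49.5 at a = 1.44: Pab(L + a)/(6LEI) = 35.93/EI
  span PQ: point load 45 at a = 1.08: Pab(L + a)/(6LEI) = 26.54/EI
  span QR: point load 173.2 at a = 2.16: Pab(L + b)/(6LEI) = 969.7/EI
  relative rotation θ_0 = (62.46 + 969.7)/EI = 1032/EI
A unit hogging moment at Q produces rotation L₁/(3EI) + L₂/(3EI) = 4.8/EI.
Compatibility: M_Q·(L₁+L₂)/(3EI) = θ_0, giving M_Q = 215 kN·m (hogging).
Span PQ, ΣM about P with M_Q applied at Q: R_Q^{PQ}·3.6 = 119.9 + 215, so R_Q^{PQ} = 93.03 kN and R_P = 94.5 − 93.03 = 1.469 kN.
Span QR, ΣM about R: R_Q^{QR}·10.8 = 1496 + 215, so R_Q^{QR} = 158.5 kN and R_R = 173.2 − 158.5 = 14.73 kN.
R_Q = 93.03 + 158.5 = 251.5 kN.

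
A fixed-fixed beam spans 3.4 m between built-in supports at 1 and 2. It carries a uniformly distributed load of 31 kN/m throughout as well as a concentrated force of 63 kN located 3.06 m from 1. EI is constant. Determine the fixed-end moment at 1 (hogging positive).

M_1 = 31.79 kN·m

Release both end moments; the primary structure is a simply-supported span 12 with redundants M_1 and M_2.
On the primary (simply-supported) span, the end slopes from the loading are:
  at 1: UDL 31: wL³/(24EI) = 50.77/EI
  at 2: UDL 31: wL³/(24EI) = 50.77/EI
  at 1: point load 63 at a = 3.06: Pab(L + b)/(6LEI) = 12.02/EI
  at 2: point load 63 at a = 3.06: Pab(L + a)/(6LEI) = 20.76/EI
  θ_10 = 62.78/EI,  θ_20 = 71.52/EI
Flexibility coefficients: a unit moment at one end gives L/(3EI) there and L/(6EI) at the far end, so f₁₁ = f₂₂ = 1.133/EI and f₁₂ = f₂₁ = 0.5667/EI.
Compatibility — zero rotation at each built-in end:
  1.133 M_1 + 0.5667 M_2 = 62.78
  0.5667 M_1 + 1.133 M_2 = 71.52
Solving the pair gives M_1 = 31.79 kN·m and M_2 = 47.21 kN·m (hogging).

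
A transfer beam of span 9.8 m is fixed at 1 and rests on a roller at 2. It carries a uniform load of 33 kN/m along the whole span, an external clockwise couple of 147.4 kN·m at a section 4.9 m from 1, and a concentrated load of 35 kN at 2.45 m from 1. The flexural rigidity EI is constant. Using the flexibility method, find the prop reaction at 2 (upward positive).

Take the reaction at 2 as the redundant and release it; the primary structure is a cantilever fixed at 1.
Primary-structure tip deflection at 2 by superposition:
  UDL 33: wL⁴/(8EI) = 38048/EI
  clockwise couple 147.4 at a = 4.9: M₀a(2L − a)/(2EI) = 5309/EI
  point load 35 at a = 2.45: Pa²(3L − a)/(6EI) = 943.6/EI
  δ_0 = 44300/EI
Tip deflection under a unit load at 2: L³/(3EI) = 313.7/EI.
Compatibility at 2: δ_0 − R_2·δ_{22} = 0, so R_2 = 44300/313.7 = 141.2 kN.

R_2 = 141.2 kN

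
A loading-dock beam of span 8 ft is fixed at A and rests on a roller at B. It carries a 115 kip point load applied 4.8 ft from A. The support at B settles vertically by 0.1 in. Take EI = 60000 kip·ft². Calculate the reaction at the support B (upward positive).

R_B = 46.75 kip

Choose R_B as the redundant. The primary structure is the cantilever fixed at A.
Downward deflection at the released point B due to the loads:
  point load 115 at a = 4.8: Pa²(3L − a)/(6EI) = 8479/EI
Tip deflection under a unit load at B: L³/(3EI) = 170.7/EI.
With EI = 60000 kip·ft²: δ_0 = 0.14131 ft and δ_{BB} = 0.002844 ft/kip.
Compatibility — the beam at B must follow the support down by 0.008333 ft: δ_0 − R_B·δ_{BB} = 0.008333, so R_B = (0.14131 − 0.008333)/0.002844 = 46.75 kip.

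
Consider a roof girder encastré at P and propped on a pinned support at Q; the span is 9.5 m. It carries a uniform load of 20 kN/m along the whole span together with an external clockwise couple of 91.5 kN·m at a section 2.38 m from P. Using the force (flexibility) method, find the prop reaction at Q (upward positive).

R_Q = 77.58 kN

Take the reaction at Q as the redundant and release it; the primary structure is a cantilever fixed at P.
Free-end deflection of the primary structure under the applied loading (downward +):
  UDL 20: wL⁴/(8EI) = 20363/EI
  clockwise couple 91.5 at a = 2.38: M₀a(2L − a)/(2EI) = 1810/EI
  δ_0 = 22172/EI
Tip deflection under a unit load at Q: L³/(3EI) = 285.8/EI.
The prop prevents deflection at Q: R_Q = δ_0/δ_{QQ} = 22172/285.8 = 77.58 kN.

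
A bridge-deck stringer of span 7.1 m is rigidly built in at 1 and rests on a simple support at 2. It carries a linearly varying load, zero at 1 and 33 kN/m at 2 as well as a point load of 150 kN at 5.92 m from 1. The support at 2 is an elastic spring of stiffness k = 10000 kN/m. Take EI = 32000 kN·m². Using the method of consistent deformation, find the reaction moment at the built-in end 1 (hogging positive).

Take the reaction at 2 as the redundant and release it; the primary structure is a cantilever fixed at 1.
Primary-structure tip deflection at 2 by superposition:
  triangular load, peak 33 at the free end: 11w₀L⁴/(120EI) = 7687/EI
  point load 150 at a = 5.92: Pa²(3L − a)/(6EI) = 13475/EI
  δ_0 = 21162/EI
Tip deflection under a unit load at 2: L³/(3EI) = 119.3/EI.
With EI = 32000 kN·m²: δ_0 = 0.66132 m and δ_{22} = 0.003728 m/kN.
Compatibility — the spring shortens by R_2/k under the reaction it provides: δ_0 − R_2·δ_{22} = R_2/k. With 1/k = 0.0001 m/kN, R_2 = δ_0 / (δ_{22} + 1/k) = 0.66132 / (0.003728 + 0.0001) = 172.7 kN.
Moment equilibrium about 1: M_1 = Σ(load moments about 1) − R_2·L = 1443 − 172.7×7.1 = 216 kN·m.

M_1 = 216 kN·m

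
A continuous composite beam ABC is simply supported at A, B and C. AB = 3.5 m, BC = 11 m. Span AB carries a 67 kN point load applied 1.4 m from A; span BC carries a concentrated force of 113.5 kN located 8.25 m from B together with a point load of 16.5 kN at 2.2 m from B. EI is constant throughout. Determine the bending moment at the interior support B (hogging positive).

M_B = 140.3 kN·m

Insert a hinge at B; M_B is the redundant, and each span becomes simply supported.
Rotations at B on the released spans (each span's end-slope, ×1/EI):
  span AB: point load 67 at a = 1.4: Pab(L + a)/(6LEI) = 45.96/EI
  span BC: point load 113.5 at a = 8.25: Pab(L + b)/(6LEI) = 536.5/EI
  span BC: point load 16.5 at a = 2.2: Pab(L + b)/(6LEI) = 95.83/EI
  relative rotation θ_0 = (45.96 + 632.3)/EI = 678.3/EI
A unit hogging moment at B produces rotation L₁/(3EI) + L₂/(3EI) = 4.833/EI.
Slope continuity at B: θ_0 = M_B·4.833/EI, so M_B = 678.3/4.833 = 140.3 kN·m (hogging).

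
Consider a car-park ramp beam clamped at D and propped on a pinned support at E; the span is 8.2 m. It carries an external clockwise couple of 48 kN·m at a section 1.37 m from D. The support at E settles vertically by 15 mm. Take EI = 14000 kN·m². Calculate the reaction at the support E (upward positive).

Remove the prop at E; the released (primary) structure is a cantilever built in at D.
Downward deflection at the released point E due to the loads:
  clockwise couple 48 at a = 1.37: M₀a(2L − a)/(2EI) = 494.2/EI
Tip deflection under a unit load at E: L³/(3EI) = 183.8/EI.
With EI = 14000 kN·m²: δ_0 = 0.035299 m and δ_{EE} = 0.013128 m/kN.
Compatibility — the beam at E must follow the support down by 0.015 m: δ_0 − R_E·δ_{EE} = 0.015, so R_E = (0.035299 − 0.015)/0.013128 = 1.546 kN.

R_E = 1.546 kN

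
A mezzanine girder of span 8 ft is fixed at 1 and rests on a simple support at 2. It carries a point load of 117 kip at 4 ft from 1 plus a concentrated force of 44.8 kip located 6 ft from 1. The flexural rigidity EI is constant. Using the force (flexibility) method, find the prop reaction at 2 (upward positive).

R_2 = 64.91 kip

Choose R_2 as the redundant. The primary structure is the cantilever fixed at 1.
Primary-structure tip deflection at 2 by superposition:
  point load 117 at a = 4: Pa²(3L − a)/(6EI) = 6240/EI
  point load 44.8 at a = 6: Pa²(3L − a)/(6EI) = 4838/EI
  δ_0 = 11078/EI
Flexibility coefficient — unit upward force at 2: δ_{22} = L³/(3EI) = 170.7/EI.
Compatibility at 2: δ_0 − R_2·δ_{22} = 0, so R_2 = 11078/170.7 = 64.91 kip.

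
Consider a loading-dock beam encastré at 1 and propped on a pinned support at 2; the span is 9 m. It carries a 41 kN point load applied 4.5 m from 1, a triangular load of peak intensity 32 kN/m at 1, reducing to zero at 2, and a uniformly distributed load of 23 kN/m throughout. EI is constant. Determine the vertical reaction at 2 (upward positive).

Take the reaction at 2 as the redundant and release it; the primary structure is a cantilever fixed at 1.
Free-end deflection of the primary structure under the applied loading (downward +):
  point load 41 at a = 4.5: Pa²(3L − a)/(6EI) = 3113/EI
  triangular load, peak 32 at the fixed end: w₀L⁴/(30EI) = 6998/EI
  UDL 23: wL⁴/(8EI) = 18863/EI
  δ_0 = 28975/EI
Tip deflection under a unit load at 2: L³/(3EI) = 243/EI.
The prop prevents deflection at 2: R_2 = δ_0/δ_{22} = 28975/243 = 119.2 kN.

R_2 = 119.2 kN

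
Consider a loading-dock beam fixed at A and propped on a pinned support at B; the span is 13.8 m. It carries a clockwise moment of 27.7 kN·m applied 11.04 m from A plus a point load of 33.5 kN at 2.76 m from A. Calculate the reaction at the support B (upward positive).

R_B = 4.766 kN

Choose R_B as the redundant. The primary structure is the cantilever fixed at A.
Free-end deflection of the primary structure under the applied loading (downward +):
  clockwise couple 27.7 at a = 11.04: M₀a(2L − a)/(2EI) = 2532/EI
  point load 33.5 at a = 2.76: Pa²(3L − a)/(6EI) = 1643/EI
  δ_0 = 4176/EI
Flexibility coefficient — unit upward force at B: δ_{BB} = L³/(3EI) = 876/EI.
The prop prevents deflection at B: R_B = δ_0/δ_{BB} = 4176/876 = 4.766 kN.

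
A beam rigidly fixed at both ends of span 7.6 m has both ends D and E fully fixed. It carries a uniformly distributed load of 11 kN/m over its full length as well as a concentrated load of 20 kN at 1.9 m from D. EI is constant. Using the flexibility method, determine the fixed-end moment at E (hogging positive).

M_E = 60.07 kN·m

Take the two fixed-end moments M_D, M_E as redundants; the released structure is the simple span DE.
Simple-span end rotations at D and E under the given loads:
  at D: UDL 11: wL³/(24EI) = 201.2/EI
  at E: UDL 11: wL³/(24EI) = 201.2/EI
  at D: point load 20 at a = 1.9: Pab(L + b)/(6LEI) = 63.17/EI
  at E: point load 20 at a = 1.9: Pab(L + a)/(6LEI) = 45.12/EI
  θ_D0 = 264.4/EI,  θ_E0 = 246.3/EI
Flexibility coefficients: a unit moment at one end gives L/(3EI) there and L/(6EI) at the far end, so f₁₁ = f₂₂ = 2.533/EI and f₁₂ = f₂₁ = 1.267/EI.
Compatibility — zero rotation at each built-in end:
  2.533 M_D + 1.267 M_E = 264.4
  1.267 M_D + 2.533 M_E = 246.3
Solving the pair gives M_D = 74.32 kN·m and M_E = 60.07 kN·m (hogging).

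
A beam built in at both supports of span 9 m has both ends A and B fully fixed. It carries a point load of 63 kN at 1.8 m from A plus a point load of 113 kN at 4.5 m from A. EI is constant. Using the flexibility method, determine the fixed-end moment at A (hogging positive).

M_A = 199.7 kN·m

Release both end moments; the primary structure is a simply-supported span AB with redundants M_A and M_B.
On the primary (simply-supported) span, the end slopes from the loading are:
  at A: point load 63 at a = 1.8: Pab(L + b)/(6LEI) = 244.9/EI
  at B: point load 63 at a = 1.8: Pab(L + a)/(6LEI) = 163.3/EI
  at A: point load 113 at a = 4.5: Pab(L + b)/(6LEI) = 572.1/EI
  at B: point load 113 at a = 4.5: Pab(L + a)/(6LEI) = 572.1/EI
  θ_A0 = 817/EI,  θ_B0 = 735.4/EI
Flexibility coefficients: a unit moment at one end gives L/(3EI) there and L/(6EI) at the far end, so f₁₁ = f₂₂ = 3/EI and f₁₂ = f₂₁ = 1.5/EI.
Compatibility — zero rotation at each built-in end:
  3 M_A + 1.5 M_B = 817
  1.5 M_A + 3 M_B = 735.4
Solving the pair gives M_A = 199.7 kN·m and M_B = 145.3 kN·m (hogging).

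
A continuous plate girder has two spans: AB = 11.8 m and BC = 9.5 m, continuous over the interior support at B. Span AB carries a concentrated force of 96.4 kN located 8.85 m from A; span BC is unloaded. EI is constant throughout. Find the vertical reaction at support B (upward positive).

R_B = 91.94 kN

Release continuity at B by inserting a hinge; the redundant is the internal moment M_B. The primary structure is two simply-supported spans AB and BC.
End slopes at the hinge B, treating each span as simply supported:
  span AB: point load 96.4 at a = 8.85: Pab(L + a)/(6LEI) = 734.1/EI
  relative rotation θ_0 = (734.1 + 0)/EI = 734.1/EI
A unit hogging moment at B produces rotation L₁/(3EI) + L₂/(3EI) = 7.1/EI.
Slope continuity at B: θ_0 = M_B·7.1/EI, so M_B = 734.1/7.1 = 103.4 kN·m (hogging).
Span AB, ΣM about A with M_B applied at B: R_B^{AB}·11.8 = 853.1 + 103.4, so R_B^{AB} = 81.06 kN and R_A = 96.4 − 81.06 = 15.34 kN.
Span BC, ΣM about C: R_B^{BC}·9.5 = 0 + 103.4, so R_B^{BC} = 10.88 kN and R_C = 0 − 10.88 = -10.88 kN.
R_B = 81.06 + 10.88 = 91.94 kN.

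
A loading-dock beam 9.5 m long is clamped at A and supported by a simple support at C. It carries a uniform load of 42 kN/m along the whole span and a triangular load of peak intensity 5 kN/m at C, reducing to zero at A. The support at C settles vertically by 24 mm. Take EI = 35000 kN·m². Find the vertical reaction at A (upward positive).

Choose R_C as the redundant. The primary structure is the cantilever fixed at A.
Free-end deflection of the primary structure under the applied loading (downward +):
  UDL 42: wL⁴/(8EI) = 42762/EI
  triangular load, peak 5 at the free end: 11w₀L⁴/(120EI) = 3733/EI
  δ_0 = 46495/EI
Tip deflection under a unit load at C: L³/(3EI) = 285.8/EI.
With EI = 35000 kN·m²: δ_0 = 1.3284 m and δ_{CC} = 0.008165 m/kN.
Compatibility — the beam at C must follow the support down by 0.024 m: δ_0 − R_C·δ_{CC} = 0.024, so R_C = (1.3284 − 0.024)/0.008165 = 159.7 kN.
Vertical equilibrium: R_A = ΣP − R_C = 422.8 − 159.7 = 263 kN.

R_A = 263 kN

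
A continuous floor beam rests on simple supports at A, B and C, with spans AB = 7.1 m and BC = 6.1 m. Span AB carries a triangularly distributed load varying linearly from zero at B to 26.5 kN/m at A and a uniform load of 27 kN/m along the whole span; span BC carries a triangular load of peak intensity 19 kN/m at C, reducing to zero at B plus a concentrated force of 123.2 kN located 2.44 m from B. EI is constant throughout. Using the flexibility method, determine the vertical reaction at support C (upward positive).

Take M_B as the redundant. Released structure: two simple spans AB and BC with a hinge at B.
End slopes at the hinge B, treating each span as simply supported:
  span AB: triangular load, peak 26.5: 7w₀L³/(360EI) = 184.4/EI
  span AB: UDL 27: wL³/(24EI) = 402.6/EI
  span BC: triangular load, peak 19: 7w₀L³/(360EI) = 83.86/EI
  span BC: point load 123.2 at a = 2.44: Pab(L + b)/(6LEI) = 293.4/EI
  relative rotation θ_0 = (587.1 + 377.3)/EI = 964.3/EI
A unit hogging moment at B produces rotation L₁/(3EI) + L₂/(3EI) = 4.4/EI.
Slope continuity at B: θ_0 = M_B·4.4/EI, so M_B = 964.3/4.4 = 219.2 kN·m (hogging).
Span BC, ΣM about C: R_B^{BC}·6.1 = 568.7 + 219.2, so R_B^{BC} = 129.2 kN and R_C = 181.2 − 129.2 = 51.98 kN.

R_C = 51.98 kN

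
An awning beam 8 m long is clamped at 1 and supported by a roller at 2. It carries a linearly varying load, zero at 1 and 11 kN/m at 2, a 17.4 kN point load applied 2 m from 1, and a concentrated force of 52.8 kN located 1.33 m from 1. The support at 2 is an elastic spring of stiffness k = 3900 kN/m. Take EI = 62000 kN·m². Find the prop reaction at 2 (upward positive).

Remove the prop at 2; the released (primary) structure is a cantilever built in at 1.
Free-end deflection of the primary structure under the applied loading (downward +):
  triangular load, peak 11 at the free end: 11w₀L⁴/(120EI) = 4130/EI
  point load 17.4 at a = 2: Pa²(3L − a)/(6EI) = 255.2/EI
  point load 52.8 at a = 1.33: Pa²(3L − a)/(6EI) = 352.9/EI
  δ_0 = 4738/EI
Tip deflection under a unit load at 2: L³/(3EI) = 170.7/EI.
With EI = 62000 kN·m²: δ_0 = 0.076423 m and δ_{22} = 0.002753 m/kN.
Compatibility — the spring shortens by R_2/k under the reaction it provides: δ_0 − R_2·δ_{22} = R_2/k. With 1/k = 0.000256 m/kN, R_2 = δ_0 / (δ_{22} + 1/k) = 0.076423 / (0.002753 + 0.000256) = 25.4 kN.

R_2 = 25.4 kN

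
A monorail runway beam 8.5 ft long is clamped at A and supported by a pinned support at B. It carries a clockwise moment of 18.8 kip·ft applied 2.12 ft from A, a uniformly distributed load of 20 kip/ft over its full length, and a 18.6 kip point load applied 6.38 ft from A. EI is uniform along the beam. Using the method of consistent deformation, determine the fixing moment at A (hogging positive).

M_A = 205.6 kip·ft

Remove the prop at B; the released (primary) structure is a cantilever built in at A.
Primary-structure tip deflection at B by superposition:
  clockwise couple 18.8 at a = 2.12: M₀a(2L − a)/(2EI) = 296.5/EI
  UDL 20: wL⁴/(8EI) = 13050/EI
  point load 18.6 at a = 6.38: Pa²(3L − a)/(6EI) = 2413/EI
  δ_0 = 15759/EI
Flexibility coefficient — unit upward force at B: δ_{BB} = L³/(3EI) = 204.7/EI.
The prop prevents deflection at B: R_B = δ_0/δ_{BB} = 15759/204.7 = 76.98 kip.
Moment equilibrium about A: M_A = Σ(load moments about A) − R_B·L = 860 − 76.98×8.5 = 205.6 kip·ft.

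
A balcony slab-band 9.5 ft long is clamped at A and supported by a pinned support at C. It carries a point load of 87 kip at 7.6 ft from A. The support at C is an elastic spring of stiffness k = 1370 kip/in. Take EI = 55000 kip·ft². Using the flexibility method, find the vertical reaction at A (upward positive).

R_A = 26.46 kip

Choose R_C as the redundant. The primary structure is the cantilever fixed at A.
Downward deflection at the released point C due to the loads:
  point load 87 at a = 7.6: Pa²(3L − a)/(6EI) = 17504/EI
Flexibility coefficient — unit upward force at C: δ_{CC} = L³/(3EI) = 285.8/EI.
With EI = 55000 kip·ft²: δ_0 = 0.31826 ft and δ_{CC} = 0.005196 ft/kip.
Compatibility — the spring shortens by R_C/k under the reaction it provides: δ_0 − R_C·δ_{CC} = R_C/k. With 1/k = 1/(1370×12) ft/kip = 0.000061 ft/kip, R_C = δ_0 / (δ_{CC} + 1/k) = 0.31826 / (0.005196 + 0.000061) = 60.54 kip.
Vertical equilibrium: R_A = ΣP − R_C = 87 − 60.54 = 26.46 kip.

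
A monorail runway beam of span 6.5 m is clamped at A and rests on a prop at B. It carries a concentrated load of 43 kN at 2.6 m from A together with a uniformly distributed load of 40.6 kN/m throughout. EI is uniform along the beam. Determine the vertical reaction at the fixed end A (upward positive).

Remove the prop at B; the released (primary) structure is a cantilever built in at A.
Free-end deflection of the primary structure under the applied loading (downward +):
  point load 43 at a = 2.6: Pa²(3L − a)/(6EI) = 818.7/EI
  UDL 40.6: wL⁴/(8EI) = 9059/EI
  δ_0 = 9878/EI
Tip deflection under a unit load at B: L³/(3EI) = 91.54/EI.
The prop prevents deflection at B: R_B = δ_0/δ_{BB} = 9878/91.54 = 107.9 kN.
Vertical equilibrium: R_A = ΣP − R_B = 306.9 − 107.9 = 199 kN.

R_A = 199 kN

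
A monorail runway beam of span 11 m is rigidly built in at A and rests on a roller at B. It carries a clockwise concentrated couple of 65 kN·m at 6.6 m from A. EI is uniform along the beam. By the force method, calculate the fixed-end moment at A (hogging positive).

M_A = -16.9 kN·m

Release the roller at B. Primary structure: cantilever fixed at A.
Deflection at B on the released cantilever, summing each load's contribution:
  clockwise couple 65 at a = 6.6: M₀a(2L − a)/(2EI) = 3303/EI
Flexibility coefficient — unit upward force at B: δ_{BB} = L³/(3EI) = 443.7/EI.
Compatibility at B: δ_0 − R_B·δ_{BB} = 0, so R_B = 3303/443.7 = 7.445 kN.
Moment equilibrium about A: M_A = Σ(load moments about A) − R_B·L = 65 − 7.445×11 = -16.9 kN·m.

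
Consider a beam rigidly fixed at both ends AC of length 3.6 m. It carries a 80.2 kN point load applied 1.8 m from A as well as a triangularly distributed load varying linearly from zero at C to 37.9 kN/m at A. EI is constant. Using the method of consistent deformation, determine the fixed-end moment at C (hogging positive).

Release both end moments; the primary structure is a simply-supported span AC with redundants M_A and M_C.
On the primary (simply-supported) span, the end slopes from the loading are:
  at A: point load 80.2 at a = 1.8: Pab(L + b)/(6LEI) = 64.96/EI
  at C: point load 80.2 at a = 1.8: Pab(L + a)/(6LEI) = 64.96/EI
  at A: triangular load, peak 37.9: w₀L³/(45EI) = 39.29/EI
  at C: triangular load, peak 37.9: 7w₀L³/(360EI) = 34.38/EI
  θ_A0 = 104.3/EI,  θ_C0 = 99.34/EI
Flexibility coefficients: a unit moment at one end gives L/(3EI) there and L/(6EI) at the far end, so f₁₁ = f₂₂ = 1.2/EI and f₁₂ = f₂₁ = 0.6/EI.
Compatibility — zero rotation at each built-in end:
  1.2 M_A + 0.6 M_C = 104.3
  0.6 M_A + 1.2 M_C = 99.34
Solving the pair gives M_A = 60.65 kN·m and M_C = 52.46 kN·m (hogging).

M_C = 52.46 kN·m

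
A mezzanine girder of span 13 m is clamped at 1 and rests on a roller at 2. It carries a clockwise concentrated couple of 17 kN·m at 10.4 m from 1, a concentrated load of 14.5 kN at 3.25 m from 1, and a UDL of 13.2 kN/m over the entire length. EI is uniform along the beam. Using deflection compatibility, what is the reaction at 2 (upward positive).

R_2 = 67.48 kN

Take the reaction at 2 as the redundant and release it; the primary structure is a cantilever fixed at 1.
Downward deflection at the released point 2 due to the loads:
  clockwise couple 17 at a = 10.4: M₀a(2L − a)/(2EI) = 1379/EI
  point load 14.5 at a = 3.25: Pa²(3L − a)/(6EI) = 912.6/EI
  UDL 13.2: wL⁴/(8EI) = 47126/EI
  δ_0 = 49417/EI
Flexibility coefficient — unit upward force at 2: δ_{22} = L³/(3EI) = 732.3/EI.
The prop prevents deflection at 2: R_2 = δ_0/δ_{22} = 49417/732.3 = 67.48 kN.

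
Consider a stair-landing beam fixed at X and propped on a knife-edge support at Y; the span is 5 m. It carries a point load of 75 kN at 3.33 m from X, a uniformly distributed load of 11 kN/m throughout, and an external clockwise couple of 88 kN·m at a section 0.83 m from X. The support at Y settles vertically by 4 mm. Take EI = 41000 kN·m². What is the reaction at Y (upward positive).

Choose R_Y as the redundant. The primary structure is the cantilever fixed at X.
Free-end deflection of the primary structure under the applied loading (downward +):
  point load 75 at a = 3.33: Pa²(3L − a)/(6EI) = 1618/EI
  UDL 11: wL⁴/(8EI) = 859.4/EI
  clockwise couple 88 at a = 0.83: M₀a(2L − a)/(2EI) = 334.9/EI
  δ_0 = 2812/EI
Tip deflection under a unit load at Y: L³/(3EI) = 41.67/EI.
With EI = 41000 kN·m²: δ_0 = 0.068582 m and δ_{YY} = 0.001016 m/kN.
Compatibility — the beam at Y must follow the support down by 0.004 m: δ_0 − R_Y·δ_{YY} = 0.004, so R_Y = (0.068582 − 0.004)/0.001016 = 63.55 kN.

R_Y = 63.55 kN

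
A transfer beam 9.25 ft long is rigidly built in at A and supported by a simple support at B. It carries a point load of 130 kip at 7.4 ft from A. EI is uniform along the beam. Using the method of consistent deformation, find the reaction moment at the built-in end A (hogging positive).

M_A = 115.4 kip·ft

Take the reaction at B as the redundant and release it; the primary structure is a cantilever fixed at A.
Primary-structure tip deflection at B by superposition:
  point load 130 at a = 7.4: Pa²(3L − a)/(6EI) = 24145/EI
Flexibility coefficient — unit upward force at B: δ_{BB} = L³/(3EI) = 263.8/EI.
Compatibility at B: δ_0 − R_B·δ_{BB} = 0, so R_B = 24145/263.8 = 91.52 kip.
Moment equilibrium about A: M_A = Σ(load moments about A) − R_B·L = 962 − 91.52×9.25 = 115.4 kip·ft.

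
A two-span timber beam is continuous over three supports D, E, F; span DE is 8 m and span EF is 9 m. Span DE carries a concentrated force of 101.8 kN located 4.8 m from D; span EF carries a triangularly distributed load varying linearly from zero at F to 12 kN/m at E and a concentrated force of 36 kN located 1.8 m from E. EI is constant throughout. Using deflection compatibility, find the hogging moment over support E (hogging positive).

M_E = 132.6 kN·m

Insert a hinge at E; M_E is the redundant, and each span becomes simply supported.
End slopes at the hinge E, treating each span as simply supported:
  span DE: point load 101.8 at a = 4.8: Pab(L + a)/(6LEI) = 417/EI
  span EF: triangular load, peak 12: w₀L³/(45EI) = 194.4/EI
  span EF: point load 36 at a = 1.8: Pab(L + b)/(6LEI) = 140/EI
  relative rotation θ_0 = (417 + 334.4)/EI = 751.3/EI
A unit hogging moment at E produces rotation L₁/(3EI) + L₂/(3EI) = 5.667/EI.
Slope continuity at E: θ_0 = M_E·5.667/EI, so M_E = 751.3/5.667 = 132.6 kN·m (hogging).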